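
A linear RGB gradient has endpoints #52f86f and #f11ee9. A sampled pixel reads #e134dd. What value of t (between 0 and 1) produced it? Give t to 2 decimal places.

Invert the lerp on the G channel (largest span, 218): t = (52 − 248) / (30 − 248) = -196/-218 = 0.89908.
Check on R: (225 − 82)/(241 − 82) = 0.8994 ✓

0.90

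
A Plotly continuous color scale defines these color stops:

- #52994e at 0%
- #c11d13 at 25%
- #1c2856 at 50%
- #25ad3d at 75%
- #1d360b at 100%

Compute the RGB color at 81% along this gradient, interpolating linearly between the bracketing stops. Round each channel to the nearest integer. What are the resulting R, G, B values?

(35, 144, 49)

81% lies between the 75% and 100% stops, so the local fraction is t = (81 − 75)/(100 − 75) = 6/25 ≈ 0.24.
#25ad3d → (37, 173, 61); #1d360b → (29, 54, 11).
R = 37 + 0.24 × (29 − 37) = 35.08 → 35
G = 173 + 0.24 × (54 − 173) = 144.44 → 144
B = 61 + 0.24 × (11 − 61) = 49 → 49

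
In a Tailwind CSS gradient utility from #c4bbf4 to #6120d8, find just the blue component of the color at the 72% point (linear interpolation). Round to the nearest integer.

224

B₁ = 244 (from #c4bbf4), B₂ = 216 (from #6120d8).
B = 244 + 0.72 × (216 − 244) = 223.84 → 224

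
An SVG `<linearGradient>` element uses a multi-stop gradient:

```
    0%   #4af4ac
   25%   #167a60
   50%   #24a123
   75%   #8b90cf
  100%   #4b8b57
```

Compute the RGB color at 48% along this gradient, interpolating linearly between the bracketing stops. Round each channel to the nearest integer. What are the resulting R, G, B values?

(35, 158, 40)

48% lies between the 25% and 50% stops, so the local fraction is t = (48 − 25)/(50 − 25) = 23/25 ≈ 0.92.
#167a60 → (22, 122, 96); #24a123 → (36, 161, 35).
R = 22 + 0.92 × (36 − 22) = 34.88 → 35
G = 122 + 0.92 × (161 − 122) = 157.88 → 158
B = 96 + 0.92 × (35 − 96) = 39.88 → 40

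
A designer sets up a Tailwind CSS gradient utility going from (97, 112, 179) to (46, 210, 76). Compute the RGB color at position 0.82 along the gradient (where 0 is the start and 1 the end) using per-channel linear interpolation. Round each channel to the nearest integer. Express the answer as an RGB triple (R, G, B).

(55, 192, 95)

R = 97 + 0.82 × (46 − 97) = 97 + 0.82 × -51 = 55.18 → 55
G = 112 + 0.82 × (210 − 112) = 112 + 0.82 × 98 = 192.36 → 192
B = 179 + 0.82 × (76 − 179) = 179 + 0.82 × -103 = 94.54 → 95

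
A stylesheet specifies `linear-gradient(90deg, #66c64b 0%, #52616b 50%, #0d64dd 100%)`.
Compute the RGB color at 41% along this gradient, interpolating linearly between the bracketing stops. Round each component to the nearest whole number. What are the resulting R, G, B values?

(86, 115, 101)

41% lies between the 0% and 50% stops, so the local fraction is t = (41 − 0)/(50 − 0) = 41/50 ≈ 0.82.
#66c64b → (102, 198, 75); #52616b → (82, 97, 107).
R = 102 + 0.82 × (82 − 102) = 85.6 → 86
G = 198 + 0.82 × (97 − 198) = 115.18 → 115
B = 75 + 0.82 × (107 − 75) = 101.24 → 101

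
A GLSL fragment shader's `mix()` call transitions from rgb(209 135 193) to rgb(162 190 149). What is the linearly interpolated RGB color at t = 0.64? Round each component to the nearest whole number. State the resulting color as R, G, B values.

(179, 170, 165)

R = 209 + 0.64 × (162 − 209) = 209 + 0.64 × -47 = 178.92 → 179
G = 135 + 0.64 × (190 − 135) = 135 + 0.64 × 55 = 170.2 → 170
B = 193 + 0.64 × (149 − 193) = 193 + 0.64 × -44 = 164.84 → 165
So the blended color is (179, 170, 165), about #b3aaa5.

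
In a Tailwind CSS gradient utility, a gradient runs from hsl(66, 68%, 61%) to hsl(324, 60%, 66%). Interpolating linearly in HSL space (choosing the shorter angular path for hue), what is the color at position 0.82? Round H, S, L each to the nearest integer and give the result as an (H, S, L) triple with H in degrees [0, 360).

(342, 61, 65)

Hue: 324 − 66 = 258°, but |258| > 180 so the shorter arc goes the other way: Δh = 258 − 360 = -102°.
H = 66 + 0.82 × (-102) = -17.64 → -18 → -18 mod 360 = 342°
S = 68 + 0.82 × (60 − 68) = 61.44 → 61%
L = 61 + 0.82 × (66 − 61) = 65.1 → 65%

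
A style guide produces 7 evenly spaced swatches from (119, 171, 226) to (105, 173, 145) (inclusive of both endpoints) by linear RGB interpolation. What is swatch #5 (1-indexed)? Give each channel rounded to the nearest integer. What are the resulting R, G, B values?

(110, 172, 172)

With 7 swatches and endpoints inclusive, swatch 5 sits at t = (5 − 1)/(7 − 1) = 4/6 ≈ 0.6667.
R = 119 + 0.6667 × (105 − 119) = 109.666 → 110
G = 171 + 0.6667 × (173 − 171) = 172.333 → 172
B = 226 + 0.6667 × (145 − 226) = 171.997 → 172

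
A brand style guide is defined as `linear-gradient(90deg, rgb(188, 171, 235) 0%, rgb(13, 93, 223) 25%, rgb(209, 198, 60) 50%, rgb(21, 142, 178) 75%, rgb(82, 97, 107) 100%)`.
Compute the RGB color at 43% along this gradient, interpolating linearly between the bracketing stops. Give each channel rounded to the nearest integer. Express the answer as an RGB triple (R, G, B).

(154, 169, 106)

43% lies between the 25% and 50% stops, so the local fraction is t = (43 − 25)/(50 − 25) = 18/25 ≈ 0.72.
R = 13 + 0.72 × (209 − 13) = 154.12 → 154
G = 93 + 0.72 × (198 − 93) = 168.6 → 169
B = 223 + 0.72 × (60 − 223) = 105.64 → 106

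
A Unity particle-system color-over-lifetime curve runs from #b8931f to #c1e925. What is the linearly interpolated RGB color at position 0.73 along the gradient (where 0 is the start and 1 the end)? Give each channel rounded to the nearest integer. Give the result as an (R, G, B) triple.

(191, 210, 35)

#b8931f → (184, 147, 31); #c1e925 → (193, 233, 37).
R = 184 + 0.73 × (193 − 184) = 184 + 0.73 × 9 = 190.57 → 191
G = 147 + 0.73 × (233 − 147) = 147 + 0.73 × 86 = 209.78 → 210
B = 31 + 0.73 × (37 − 31) = 31 + 0.73 × 6 = 35.38 → 35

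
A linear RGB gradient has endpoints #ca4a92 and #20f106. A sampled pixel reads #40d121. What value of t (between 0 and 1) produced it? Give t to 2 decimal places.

0.81

Invert the lerp on the R channel (largest span, 170): t = (64 − 202) / (32 − 202) = -138/-170 = 0.81176.
Check on G: (209 − 74)/(241 − 74) = 0.8084 ✓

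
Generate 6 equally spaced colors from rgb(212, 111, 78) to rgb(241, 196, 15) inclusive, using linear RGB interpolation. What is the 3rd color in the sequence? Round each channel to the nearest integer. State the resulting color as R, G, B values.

(224, 145, 53)

With 6 swatches and endpoints inclusive, swatch 3 sits at t = (3 − 1)/(6 − 1) = 2/5 ≈ 0.4.
R = 212 + 0.4 × (241 − 212) = 223.6 → 224
G = 111 + 0.4 × (196 − 111) = 145 → 145
B = 78 + 0.4 × (15 − 78) = 52.8 → 53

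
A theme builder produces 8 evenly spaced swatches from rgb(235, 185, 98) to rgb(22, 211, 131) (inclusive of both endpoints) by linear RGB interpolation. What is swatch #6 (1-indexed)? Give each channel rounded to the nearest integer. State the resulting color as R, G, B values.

With 8 swatches and endpoints inclusive, swatch 6 sits at t = (6 − 1)/(8 − 1) = 5/7 ≈ 0.7143.
R = 235 + 0.7143 × (22 − 235) = 82.854 → 83
G = 185 + 0.7143 × (211 − 185) = 203.572 → 204
B = 98 + 0.7143 × (131 − 98) = 121.572 → 122

(83, 204, 122)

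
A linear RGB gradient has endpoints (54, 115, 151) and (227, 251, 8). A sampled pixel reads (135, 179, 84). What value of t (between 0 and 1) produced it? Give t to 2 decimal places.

Invert the lerp on the R channel (largest span, 173): t = (135 − 54) / (227 − 54) = 81/173 = 0.46821.
Check on G: (179 − 115)/(251 − 115) = 0.4706 ✓

0.47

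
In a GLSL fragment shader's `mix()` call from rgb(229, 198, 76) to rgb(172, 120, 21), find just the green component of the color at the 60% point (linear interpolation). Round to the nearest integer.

G = 198 + 0.6 × (120 − 198) = 151.2 → 151

151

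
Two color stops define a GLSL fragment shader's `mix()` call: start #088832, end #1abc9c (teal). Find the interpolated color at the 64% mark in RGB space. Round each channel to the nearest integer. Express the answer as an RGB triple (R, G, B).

#088832 → (8, 136, 50); #1abc9c → (26, 188, 156).
64% corresponds to t = 0.64.
R = 8 + 0.64 × (26 − 8) = 8 + 0.64 × 18 = 19.52 → 20
G = 136 + 0.64 × (188 − 136) = 136 + 0.64 × 52 = 169.28 → 169
B = 50 + 0.64 × (156 − 50) = 50 + 0.64 × 106 = 117.84 → 118
So the blended color is (20, 169, 118), about #14a976.

(20, 169, 118)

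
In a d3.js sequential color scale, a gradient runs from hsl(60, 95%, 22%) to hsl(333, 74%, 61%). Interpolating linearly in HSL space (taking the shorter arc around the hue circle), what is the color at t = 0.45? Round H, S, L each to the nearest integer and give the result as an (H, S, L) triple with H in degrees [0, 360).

(21, 86, 40)

Hue: 333 − 60 = 273°, but |273| > 180 so the shorter arc goes the other way: Δh = 273 − 360 = -87°.
H = 60 + 0.45 × (-87) = 20.85 → 21°
S = 95 + 0.45 × (74 − 95) = 85.55 → 86%
L = 22 + 0.45 × (61 − 22) = 39.55 → 40%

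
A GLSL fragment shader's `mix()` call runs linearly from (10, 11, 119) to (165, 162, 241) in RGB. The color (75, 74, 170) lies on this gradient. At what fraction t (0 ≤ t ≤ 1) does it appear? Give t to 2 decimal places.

0.42

Invert the lerp on the R channel (largest span, 155): t = (75 − 10) / (165 − 10) = 65/155 = 0.41935.
Check on G: (74 − 11)/(162 − 11) = 0.4172 ✓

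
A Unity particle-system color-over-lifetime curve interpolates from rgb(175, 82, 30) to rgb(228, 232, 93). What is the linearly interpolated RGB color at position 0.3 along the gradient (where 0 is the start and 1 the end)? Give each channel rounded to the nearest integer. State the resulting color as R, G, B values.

R = 175 + 0.3 × (228 − 175) = 175 + 0.3 × 53 = 190.9 → 191
G = 82 + 0.3 × (232 − 82) = 82 + 0.3 × 150 = 127 → 127
B = 30 + 0.3 × (93 − 30) = 30 + 0.3 × 63 = 48.9 → 49

(191, 127, 49)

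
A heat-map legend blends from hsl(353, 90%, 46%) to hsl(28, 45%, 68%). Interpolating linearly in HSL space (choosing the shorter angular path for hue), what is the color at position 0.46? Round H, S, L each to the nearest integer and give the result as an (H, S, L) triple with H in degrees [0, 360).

(9, 69, 56)

Hue: 28 − 353 = -325°, but |-325| > 180 so the shorter arc goes the other way: Δh = -325 + 360 = 35°.
H = 353 + 0.46 × (35) = 369.1 → 369 → 369 mod 360 = 9°
S = 90 + 0.46 × (45 − 90) = 69.3 → 69%
L = 46 + 0.46 × (68 − 46) = 56.12 → 56%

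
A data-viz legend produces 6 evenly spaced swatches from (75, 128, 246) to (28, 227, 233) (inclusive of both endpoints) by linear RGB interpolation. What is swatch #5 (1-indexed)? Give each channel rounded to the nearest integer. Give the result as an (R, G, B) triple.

(37, 207, 236)

With 6 swatches and endpoints inclusive, swatch 5 sits at t = (5 − 1)/(6 − 1) = 4/5 ≈ 0.8.
R = 75 + 0.8 × (28 − 75) = 37.4 → 37
G = 128 + 0.8 × (227 − 128) = 207.2 → 207
B = 246 + 0.8 × (233 − 246) = 235.6 → 236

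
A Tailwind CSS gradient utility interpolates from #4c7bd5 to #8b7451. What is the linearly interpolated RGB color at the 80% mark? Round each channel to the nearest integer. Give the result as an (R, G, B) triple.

(126, 117, 107)

#4c7bd5 → (76, 123, 213); #8b7451 → (139, 116, 81).
80% corresponds to t = 0.8.
R = 76 + 0.8 × (139 − 76) = 76 + 0.8 × 63 = 126.4 → 126
G = 123 + 0.8 × (116 − 123) = 123 + 0.8 × -7 = 117.4 → 117
B = 213 + 0.8 × (81 − 213) = 213 + 0.8 × -132 = 107.4 → 107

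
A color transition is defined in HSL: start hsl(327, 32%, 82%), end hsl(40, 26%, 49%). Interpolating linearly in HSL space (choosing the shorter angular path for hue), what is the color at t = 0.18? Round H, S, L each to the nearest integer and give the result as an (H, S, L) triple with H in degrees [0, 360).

Hue: 40 − 327 = -287°, but |-287| > 180 so the shorter arc goes the other way: Δh = -287 + 360 = 73°.
H = 327 + 0.18 × (73) = 340.14 → 340°
S = 32 + 0.18 × (26 − 32) = 30.92 → 31%
L = 82 + 0.18 × (49 − 82) = 76.06 → 76%

(340, 31, 76)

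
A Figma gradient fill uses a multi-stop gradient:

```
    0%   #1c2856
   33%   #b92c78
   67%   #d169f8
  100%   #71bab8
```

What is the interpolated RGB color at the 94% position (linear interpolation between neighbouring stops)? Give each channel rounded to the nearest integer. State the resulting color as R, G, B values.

94% lies between the 67% and 100% stops, so the local fraction is t = (94 − 67)/(100 − 67) = 27/33 ≈ 0.8182.
#d169f8 → (209, 105, 248); #71bab8 → (113, 186, 184).
R = 209 + 0.8182 × (113 − 209) = 130.453 → 130
G = 105 + 0.8182 × (186 − 105) = 171.274 → 171
B = 248 + 0.8182 × (184 − 248) = 195.635 → 196

(130, 171, 196)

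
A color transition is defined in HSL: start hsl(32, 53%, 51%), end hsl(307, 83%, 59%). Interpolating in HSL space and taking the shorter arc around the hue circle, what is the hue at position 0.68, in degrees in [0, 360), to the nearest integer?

334

Hue: 307 − 32 = 275°, but |275| > 180 so the shorter arc goes the other way: Δh = 275 − 360 = -85°.
H = 32 + 0.68 × (-85) = -25.8 → -26 → -26 mod 360 = 334°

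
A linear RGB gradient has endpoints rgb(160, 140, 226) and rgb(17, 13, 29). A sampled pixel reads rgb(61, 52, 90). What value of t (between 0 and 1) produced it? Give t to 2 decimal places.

0.69

Invert the lerp on the B channel (largest span, 197): t = (90 − 226) / (29 − 226) = -136/-197 = 0.69036.
Check on R: (61 − 160)/(17 − 160) = 0.6923 ✓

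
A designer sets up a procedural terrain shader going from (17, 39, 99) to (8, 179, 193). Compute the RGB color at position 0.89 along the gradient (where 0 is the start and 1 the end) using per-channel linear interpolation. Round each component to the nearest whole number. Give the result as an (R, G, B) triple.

R = 17 + 0.89 × (8 − 17) = 17 + 0.89 × -9 = 8.99 → 9
G = 39 + 0.89 × (179 − 39) = 39 + 0.89 × 140 = 163.6 → 164
B = 99 + 0.89 × (193 − 99) = 99 + 0.89 × 94 = 182.66 → 183

(9, 164, 183)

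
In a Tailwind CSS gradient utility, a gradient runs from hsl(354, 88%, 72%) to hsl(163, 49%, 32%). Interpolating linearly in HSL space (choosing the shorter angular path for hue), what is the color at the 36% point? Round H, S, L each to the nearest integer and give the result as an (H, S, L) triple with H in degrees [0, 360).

Hue: 163 − 354 = -191°, but |-191| > 180 so the shorter arc goes the other way: Δh = -191 + 360 = 169°.
H = 354 + 0.36 × (169) = 414.84 → 415 → 415 mod 360 = 55°
S = 88 + 0.36 × (49 − 88) = 73.96 → 74%
L = 72 + 0.36 × (32 − 72) = 57.6 → 58%

(55, 74, 58)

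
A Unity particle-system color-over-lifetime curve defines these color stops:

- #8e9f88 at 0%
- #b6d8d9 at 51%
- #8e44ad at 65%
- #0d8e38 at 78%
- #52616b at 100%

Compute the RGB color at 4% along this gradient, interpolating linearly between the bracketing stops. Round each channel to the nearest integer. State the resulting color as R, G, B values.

(145, 163, 142)

4% lies between the 0% and 51% stops, so the local fraction is t = (4 − 0)/(51 − 0) = 4/51 ≈ 0.0784.
#8e9f88 → (142, 159, 136); #b6d8d9 → (182, 216, 217).
R = 142 + 0.0784 × (182 − 142) = 145.136 → 145
G = 159 + 0.0784 × (216 − 159) = 163.469 → 163
B = 136 + 0.0784 × (217 − 136) = 142.35 → 142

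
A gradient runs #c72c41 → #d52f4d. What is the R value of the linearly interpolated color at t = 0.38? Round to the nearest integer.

R₁ = 199 (from #c72c41), R₂ = 213 (from #d52f4d).
R = 199 + 0.38 × (213 − 199) = 204.32 → 204

204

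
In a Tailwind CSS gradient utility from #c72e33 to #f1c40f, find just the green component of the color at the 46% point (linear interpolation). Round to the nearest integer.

G₁ = 46 (from #c72e33), G₂ = 196 (from #f1c40f).
G = 46 + 0.46 × (196 − 46) = 115 → 115

115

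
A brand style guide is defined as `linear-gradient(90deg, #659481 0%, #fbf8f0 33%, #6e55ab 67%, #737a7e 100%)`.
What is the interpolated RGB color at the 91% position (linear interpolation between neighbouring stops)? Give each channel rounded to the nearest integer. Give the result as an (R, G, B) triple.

(114, 112, 138)

91% lies between the 67% and 100% stops, so the local fraction is t = (91 − 67)/(100 − 67) = 24/33 ≈ 0.7273.
#6e55ab → (110, 85, 171); #737a7e → (115, 122, 126).
R = 110 + 0.7273 × (115 − 110) = 113.636 → 114
G = 85 + 0.7273 × (122 − 85) = 111.91 → 112
B = 171 + 0.7273 × (126 − 171) = 138.272 → 138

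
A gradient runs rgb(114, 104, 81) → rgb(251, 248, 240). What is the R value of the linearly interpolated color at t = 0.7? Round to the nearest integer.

R = 114 + 0.7 × (251 − 114) = 209.9 → 210

210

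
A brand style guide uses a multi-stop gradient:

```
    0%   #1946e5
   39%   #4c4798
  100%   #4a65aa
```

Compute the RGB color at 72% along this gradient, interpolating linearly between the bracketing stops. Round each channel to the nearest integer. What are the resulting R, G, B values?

72% lies between the 39% and 100% stops, so the local fraction is t = (72 − 39)/(100 − 39) = 33/61 ≈ 0.541.
#4c4798 → (76, 71, 152); #4a65aa → (74, 101, 170).
R = 76 + 0.541 × (74 − 76) = 74.918 → 75
G = 71 + 0.541 × (101 − 71) = 87.23 → 87
B = 152 + 0.541 × (170 − 152) = 161.738 → 162

(75, 87, 162)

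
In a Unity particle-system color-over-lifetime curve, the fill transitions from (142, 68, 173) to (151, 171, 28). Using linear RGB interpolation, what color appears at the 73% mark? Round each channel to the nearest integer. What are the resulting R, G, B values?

(149, 143, 67)

73% corresponds to t = 0.73.
R = 142 + 0.73 × (151 − 142) = 142 + 0.73 × 9 = 148.57 → 149
G = 68 + 0.73 × (171 − 68) = 68 + 0.73 × 103 = 143.19 → 143
B = 173 + 0.73 × (28 − 173) = 173 + 0.73 × -145 = 67.15 → 67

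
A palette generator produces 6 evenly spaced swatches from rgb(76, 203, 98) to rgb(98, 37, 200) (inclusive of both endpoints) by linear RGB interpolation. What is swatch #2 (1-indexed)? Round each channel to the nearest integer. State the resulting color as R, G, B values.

(80, 170, 118)

With 6 swatches and endpoints inclusive, swatch 2 sits at t = (2 − 1)/(6 − 1) = 1/5 ≈ 0.2.
R = 76 + 0.2 × (98 − 76) = 80.4 → 80
G = 203 + 0.2 × (37 − 203) = 169.8 → 170
B = 98 + 0.2 × (200 − 98) = 118.4 → 118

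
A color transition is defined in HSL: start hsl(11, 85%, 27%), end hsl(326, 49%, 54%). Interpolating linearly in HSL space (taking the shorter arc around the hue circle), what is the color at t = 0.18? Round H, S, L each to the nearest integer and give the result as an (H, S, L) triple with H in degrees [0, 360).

Hue: 326 − 11 = 315°, but |315| > 180 so the shorter arc goes the other way: Δh = 315 − 360 = -45°.
H = 11 + 0.18 × (-45) = 2.9 → 3°
S = 85 + 0.18 × (49 − 85) = 78.52 → 79%
L = 27 + 0.18 × (54 − 27) = 31.86 → 32%

(3, 79, 32)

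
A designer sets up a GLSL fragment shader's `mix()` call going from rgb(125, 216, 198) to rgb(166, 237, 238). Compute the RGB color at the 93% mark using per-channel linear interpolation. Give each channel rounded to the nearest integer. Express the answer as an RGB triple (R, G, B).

(163, 236, 235)

93% corresponds to t = 0.93.
R = 125 + 0.93 × (166 − 125) = 125 + 0.93 × 41 = 163.13 → 163
G = 216 + 0.93 × (237 − 216) = 216 + 0.93 × 21 = 235.53 → 236
B = 198 + 0.93 × (238 − 198) = 198 + 0.93 × 40 = 235.2 → 235
So the blended color is (163, 236, 235), about #a3eceb.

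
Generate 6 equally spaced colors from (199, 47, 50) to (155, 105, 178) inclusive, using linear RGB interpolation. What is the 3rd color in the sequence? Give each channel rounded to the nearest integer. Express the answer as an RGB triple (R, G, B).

With 6 swatches and endpoints inclusive, swatch 3 sits at t = (3 − 1)/(6 − 1) = 2/5 ≈ 0.4.
R = 199 + 0.4 × (155 − 199) = 181.4 → 181
G = 47 + 0.4 × (105 − 47) = 70.2 → 70
B = 50 + 0.4 × (178 − 50) = 101.2 → 101

(181, 70, 101)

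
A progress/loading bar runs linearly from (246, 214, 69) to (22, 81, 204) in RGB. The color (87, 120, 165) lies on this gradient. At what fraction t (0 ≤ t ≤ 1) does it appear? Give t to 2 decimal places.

Invert the lerp on the R channel (largest span, 224): t = (87 − 246) / (22 − 246) = -159/-224 = 0.70982.
Check on G: (120 − 214)/(81 − 214) = 0.7068 ✓

0.71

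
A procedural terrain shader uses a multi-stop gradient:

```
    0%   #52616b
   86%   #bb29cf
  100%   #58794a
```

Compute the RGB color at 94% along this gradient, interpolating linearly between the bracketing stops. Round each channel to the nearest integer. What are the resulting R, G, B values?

94% lies between the 86% and 100% stops, so the local fraction is t = (94 − 86)/(100 − 86) = 8/14 ≈ 0.5714.
#bb29cf → (187, 41, 207); #58794a → (88, 121, 74).
R = 187 + 0.5714 × (88 − 187) = 130.431 → 130
G = 41 + 0.5714 × (121 − 41) = 86.712 → 87
B = 207 + 0.5714 × (74 − 207) = 131.004 → 131

(130, 87, 131)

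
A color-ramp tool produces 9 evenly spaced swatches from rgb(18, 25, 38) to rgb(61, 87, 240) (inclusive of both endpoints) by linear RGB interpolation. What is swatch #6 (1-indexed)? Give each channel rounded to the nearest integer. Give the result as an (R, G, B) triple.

(45, 64, 164)

With 9 swatches and endpoints inclusive, swatch 6 sits at t = (6 − 1)/(9 − 1) = 5/8 ≈ 0.625.
R = 18 + 0.625 × (61 − 18) = 44.875 → 45
G = 25 + 0.625 × (87 − 25) = 63.75 → 64
B = 38 + 0.625 × (240 − 38) = 164.25 → 164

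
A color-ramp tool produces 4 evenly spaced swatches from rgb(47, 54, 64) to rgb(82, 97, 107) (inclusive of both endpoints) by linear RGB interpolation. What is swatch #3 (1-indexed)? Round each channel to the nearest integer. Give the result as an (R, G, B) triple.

(70, 83, 93)

With 4 swatches and endpoints inclusive, swatch 3 sits at t = (3 − 1)/(4 − 1) = 2/3 ≈ 0.6667.
R = 47 + 0.6667 × (82 − 47) = 70.334 → 70
G = 54 + 0.6667 × (97 − 54) = 82.668 → 83
B = 64 + 0.6667 × (107 − 64) = 92.668 → 93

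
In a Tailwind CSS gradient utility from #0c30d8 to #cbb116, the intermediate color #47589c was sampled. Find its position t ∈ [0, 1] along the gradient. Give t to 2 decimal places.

0.31

Invert the lerp on the B channel (largest span, 194): t = (156 − 216) / (22 − 216) = -60/-194 = 0.30928.
Check on R: (71 − 12)/(203 − 12) = 0.3089 ✓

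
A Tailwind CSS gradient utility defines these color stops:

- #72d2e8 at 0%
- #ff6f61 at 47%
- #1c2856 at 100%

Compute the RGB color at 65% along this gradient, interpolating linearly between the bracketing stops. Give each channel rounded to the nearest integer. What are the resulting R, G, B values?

(178, 87, 93)

65% lies between the 47% and 100% stops, so the local fraction is t = (65 − 47)/(100 − 47) = 18/53 ≈ 0.3396.
#ff6f61 → (255, 111, 97); #1c2856 → (28, 40, 86).
R = 255 + 0.3396 × (28 − 255) = 177.911 → 178
G = 111 + 0.3396 × (40 − 111) = 86.888 → 87
B = 97 + 0.3396 × (86 − 97) = 93.264 → 93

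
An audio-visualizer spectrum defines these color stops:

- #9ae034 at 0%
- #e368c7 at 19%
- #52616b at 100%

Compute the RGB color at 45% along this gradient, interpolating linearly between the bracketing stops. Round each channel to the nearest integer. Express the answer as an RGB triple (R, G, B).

(180, 102, 169)

45% lies between the 19% and 100% stops, so the local fraction is t = (45 − 19)/(100 − 19) = 26/81 ≈ 0.321.
#e368c7 → (227, 104, 199); #52616b → (82, 97, 107).
R = 227 + 0.321 × (82 − 227) = 180.455 → 180
G = 104 + 0.321 × (97 − 104) = 101.753 → 102
B = 199 + 0.321 × (107 − 199) = 169.468 → 169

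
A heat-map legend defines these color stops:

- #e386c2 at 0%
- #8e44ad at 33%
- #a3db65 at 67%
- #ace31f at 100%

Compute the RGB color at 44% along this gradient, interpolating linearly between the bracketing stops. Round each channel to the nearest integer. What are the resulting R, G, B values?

44% lies between the 33% and 67% stops, so the local fraction is t = (44 − 33)/(67 − 33) = 11/34 ≈ 0.3235.
#8e44ad → (142, 68, 173); #a3db65 → (163, 219, 101).
R = 142 + 0.3235 × (163 − 142) = 148.793 → 149
G = 68 + 0.3235 × (219 − 68) = 116.849 → 117
B = 173 + 0.3235 × (101 − 173) = 149.708 → 150

(149, 117, 150)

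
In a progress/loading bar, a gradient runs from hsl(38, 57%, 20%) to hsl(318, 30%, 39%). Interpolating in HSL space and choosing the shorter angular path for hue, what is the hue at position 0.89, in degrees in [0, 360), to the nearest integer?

327

Hue: 318 − 38 = 280°, but |280| > 180 so the shorter arc goes the other way: Δh = 280 − 360 = -80°.
H = 38 + 0.89 × (-80) = -33.2 → -33 → -33 mod 360 = 327°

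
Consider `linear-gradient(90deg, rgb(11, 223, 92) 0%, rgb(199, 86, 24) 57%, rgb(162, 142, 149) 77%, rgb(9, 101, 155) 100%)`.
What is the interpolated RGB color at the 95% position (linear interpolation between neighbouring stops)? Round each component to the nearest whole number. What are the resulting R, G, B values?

95% lies between the 77% and 100% stops, so the local fraction is t = (95 − 77)/(100 − 77) = 18/23 ≈ 0.7826.
R = 162 + 0.7826 × (9 − 162) = 42.262 → 42
G = 142 + 0.7826 × (101 − 142) = 109.913 → 110
B = 149 + 0.7826 × (155 − 149) = 153.696 → 154

(42, 110, 154)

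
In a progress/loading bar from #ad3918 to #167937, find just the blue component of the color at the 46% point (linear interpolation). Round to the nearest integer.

B₁ = 24 (from #ad3918), B₂ = 55 (from #167937).
B = 24 + 0.46 × (55 − 24) = 38.26 → 38

38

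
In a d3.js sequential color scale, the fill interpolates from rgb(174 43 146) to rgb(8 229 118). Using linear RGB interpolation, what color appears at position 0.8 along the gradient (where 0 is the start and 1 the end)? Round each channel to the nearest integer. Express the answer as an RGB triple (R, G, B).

(41, 192, 124)

R = 174 + 0.8 × (8 − 174) = 174 + 0.8 × -166 = 41.2 → 41
G = 43 + 0.8 × (229 − 43) = 43 + 0.8 × 186 = 191.8 → 192
B = 146 + 0.8 × (118 − 146) = 146 + 0.8 × -28 = 123.6 → 124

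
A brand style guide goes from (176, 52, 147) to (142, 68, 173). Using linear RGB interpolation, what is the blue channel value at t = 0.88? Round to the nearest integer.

170

B = 147 + 0.88 × (173 − 147) = 169.88 → 170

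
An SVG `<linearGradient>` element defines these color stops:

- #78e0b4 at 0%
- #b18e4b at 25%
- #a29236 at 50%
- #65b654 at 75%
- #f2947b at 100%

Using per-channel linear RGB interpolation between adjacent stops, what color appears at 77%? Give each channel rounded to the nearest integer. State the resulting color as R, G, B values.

77% lies between the 75% and 100% stops, so the local fraction is t = (77 − 75)/(100 − 75) = 2/25 ≈ 0.08.
#65b654 → (101, 182, 84); #f2947b → (242, 148, 123).
R = 101 + 0.08 × (242 − 101) = 112.28 → 112
G = 182 + 0.08 × (148 − 182) = 179.28 → 179
B = 84 + 0.08 × (123 − 84) = 87.12 → 87

(112, 179, 87)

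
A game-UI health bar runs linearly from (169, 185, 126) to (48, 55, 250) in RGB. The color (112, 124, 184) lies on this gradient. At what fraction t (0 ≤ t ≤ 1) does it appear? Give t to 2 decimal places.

Invert the lerp on the G channel (largest span, 130): t = (124 − 185) / (55 − 185) = -61/-130 = 0.46923.
Check on R: (112 − 169)/(48 − 169) = 0.4711 ✓

0.47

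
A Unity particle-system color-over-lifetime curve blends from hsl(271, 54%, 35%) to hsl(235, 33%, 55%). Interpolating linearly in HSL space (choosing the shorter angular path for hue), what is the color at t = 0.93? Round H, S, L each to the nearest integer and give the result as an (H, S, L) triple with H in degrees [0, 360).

(238, 34, 54)

Hue arc: Δh = 235 − 271 = -36° (|Δh| ≤ 180, already the shorter path).
H = 271 + 0.93 × (-36) = 237.52 → 238°
S = 54 + 0.93 × (33 − 54) = 34.47 → 34%
L = 35 + 0.93 × (55 − 35) = 53.6 → 54%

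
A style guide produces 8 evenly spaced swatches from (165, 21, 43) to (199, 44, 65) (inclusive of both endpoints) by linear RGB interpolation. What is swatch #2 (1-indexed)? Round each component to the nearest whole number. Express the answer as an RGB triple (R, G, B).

(170, 24, 46)

With 8 swatches and endpoints inclusive, swatch 2 sits at t = (2 − 1)/(8 − 1) = 1/7 ≈ 0.1429.
R = 165 + 0.1429 × (199 − 165) = 169.859 → 170
G = 21 + 0.1429 × (44 − 21) = 24.287 → 24
B = 43 + 0.1429 × (65 − 43) = 46.144 → 46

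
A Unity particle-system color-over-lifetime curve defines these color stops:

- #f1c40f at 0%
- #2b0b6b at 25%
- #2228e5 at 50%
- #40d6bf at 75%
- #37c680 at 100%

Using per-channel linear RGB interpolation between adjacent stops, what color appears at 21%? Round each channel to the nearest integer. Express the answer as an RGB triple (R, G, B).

(75, 41, 92)

21% lies between the 0% and 25% stops, so the local fraction is t = (21 − 0)/(25 − 0) = 21/25 ≈ 0.84.
#f1c40f → (241, 196, 15); #2b0b6b → (43, 11, 107).
R = 241 + 0.84 × (43 − 241) = 74.68 → 75
G = 196 + 0.84 × (11 − 196) = 40.6 → 41
B = 15 + 0.84 × (107 − 15) = 92.28 → 92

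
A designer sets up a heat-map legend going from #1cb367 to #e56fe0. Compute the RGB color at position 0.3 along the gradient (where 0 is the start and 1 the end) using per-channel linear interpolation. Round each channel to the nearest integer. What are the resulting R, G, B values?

#1cb367 → (28, 179, 103); #e56fe0 → (229, 111, 224).
R = 28 + 0.3 × (229 − 28) = 28 + 0.3 × 201 = 88.3 → 88
G = 179 + 0.3 × (111 − 179) = 179 + 0.3 × -68 = 158.6 → 159
B = 103 + 0.3 × (224 − 103) = 103 + 0.3 × 121 = 139.3 → 139

(88, 159, 139)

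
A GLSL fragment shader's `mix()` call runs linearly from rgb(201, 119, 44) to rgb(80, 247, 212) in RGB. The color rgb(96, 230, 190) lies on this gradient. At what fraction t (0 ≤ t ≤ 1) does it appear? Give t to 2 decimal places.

0.87

Invert the lerp on the B channel (largest span, 168): t = (190 − 44) / (212 − 44) = 146/168 = 0.86905.
Check on R: (96 − 201)/(80 − 201) = 0.8678 ✓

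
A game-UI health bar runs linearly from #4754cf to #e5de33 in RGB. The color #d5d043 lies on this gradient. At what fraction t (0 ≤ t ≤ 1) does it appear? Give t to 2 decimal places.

Invert the lerp on the R channel (largest span, 158): t = (213 − 71) / (229 − 71) = 142/158 = 0.89873.
Check on G: (208 − 84)/(222 − 84) = 0.8986 ✓

0.90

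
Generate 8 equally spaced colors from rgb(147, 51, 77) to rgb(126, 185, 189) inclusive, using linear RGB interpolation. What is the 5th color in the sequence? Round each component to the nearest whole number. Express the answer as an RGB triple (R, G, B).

(135, 128, 141)

With 8 swatches and endpoints inclusive, swatch 5 sits at t = (5 − 1)/(8 − 1) = 4/7 ≈ 0.5714.
R = 147 + 0.5714 × (126 − 147) = 135.001 → 135
G = 51 + 0.5714 × (185 − 51) = 127.568 → 128
B = 77 + 0.5714 × (189 − 77) = 140.997 → 141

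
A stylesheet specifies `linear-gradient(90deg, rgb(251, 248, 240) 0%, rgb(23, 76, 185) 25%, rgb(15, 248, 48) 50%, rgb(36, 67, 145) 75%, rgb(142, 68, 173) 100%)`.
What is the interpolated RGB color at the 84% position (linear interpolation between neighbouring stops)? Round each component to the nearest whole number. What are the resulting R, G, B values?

84% lies between the 75% and 100% stops, so the local fraction is t = (84 − 75)/(100 − 75) = 9/25 ≈ 0.36.
R = 36 + 0.36 × (142 − 36) = 74.16 → 74
G = 67 + 0.36 × (68 − 67) = 67.36 → 67
B = 145 + 0.36 × (173 − 145) = 155.08 → 155

(74, 67, 155)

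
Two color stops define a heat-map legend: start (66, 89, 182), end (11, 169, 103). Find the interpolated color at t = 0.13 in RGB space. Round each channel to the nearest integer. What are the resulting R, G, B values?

(59, 99, 172)

R = 66 + 0.13 × (11 − 66) = 66 + 0.13 × -55 = 58.85 → 59
G = 89 + 0.13 × (169 − 89) = 89 + 0.13 × 80 = 99.4 → 99
B = 182 + 0.13 × (103 − 182) = 182 + 0.13 × -79 = 171.73 → 172
So the blended color is (59, 99, 172), about #3b63ac.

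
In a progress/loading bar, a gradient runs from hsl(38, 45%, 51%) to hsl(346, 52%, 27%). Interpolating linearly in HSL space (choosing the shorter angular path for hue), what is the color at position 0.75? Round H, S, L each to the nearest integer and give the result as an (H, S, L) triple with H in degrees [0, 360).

(359, 50, 33)

Hue: 346 − 38 = 308°, but |308| > 180 so the shorter arc goes the other way: Δh = 308 − 360 = -52°.
H = 38 + 0.75 × (-52) = -1 → -1 → -1 mod 360 = 359°
S = 45 + 0.75 × (52 − 45) = 50.25 → 50%
L = 51 + 0.75 × (27 − 51) = 33 → 33%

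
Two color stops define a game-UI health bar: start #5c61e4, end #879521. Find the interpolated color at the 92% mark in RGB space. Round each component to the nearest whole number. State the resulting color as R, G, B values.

(132, 145, 49)

#5c61e4 → (92, 97, 228); #879521 → (135, 149, 33).
92% corresponds to t = 0.92.
R = 92 + 0.92 × (135 − 92) = 92 + 0.92 × 43 = 131.56 → 132
G = 97 + 0.92 × (149 − 97) = 97 + 0.92 × 52 = 144.84 → 145
B = 228 + 0.92 × (33 − 228) = 228 + 0.92 × -195 = 48.6 → 49
So the blended color is (132, 145, 49), about #849131.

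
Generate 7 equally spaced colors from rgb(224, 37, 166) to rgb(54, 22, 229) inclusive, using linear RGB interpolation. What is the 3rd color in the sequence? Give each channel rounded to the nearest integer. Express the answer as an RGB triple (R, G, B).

With 7 swatches and endpoints inclusive, swatch 3 sits at t = (3 − 1)/(7 − 1) = 2/6 ≈ 0.3333.
R = 224 + 0.3333 × (54 − 224) = 167.339 → 167
G = 37 + 0.3333 × (22 − 37) = 32.001 → 32
B = 166 + 0.3333 × (229 − 166) = 186.998 → 187

(167, 32, 187)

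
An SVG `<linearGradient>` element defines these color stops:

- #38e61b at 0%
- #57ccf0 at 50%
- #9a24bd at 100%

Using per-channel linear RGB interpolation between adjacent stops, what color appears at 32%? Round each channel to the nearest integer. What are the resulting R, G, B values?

32% lies between the 0% and 50% stops, so the local fraction is t = (32 − 0)/(50 − 0) = 32/50 ≈ 0.64.
#38e61b → (56, 230, 27); #57ccf0 → (87, 204, 240).
R = 56 + 0.64 × (87 − 56) = 75.84 → 76
G = 230 + 0.64 × (204 − 230) = 213.36 → 213
B = 27 + 0.64 × (240 − 27) = 163.32 → 163

(76, 213, 163)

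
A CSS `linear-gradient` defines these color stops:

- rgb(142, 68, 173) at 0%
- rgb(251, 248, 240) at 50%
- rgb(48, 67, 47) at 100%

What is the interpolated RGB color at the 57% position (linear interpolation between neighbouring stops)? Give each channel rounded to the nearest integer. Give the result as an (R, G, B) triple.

(223, 223, 213)

57% lies between the 50% and 100% stops, so the local fraction is t = (57 − 50)/(100 − 50) = 7/50 ≈ 0.14.
R = 251 + 0.14 × (48 − 251) = 222.58 → 223
G = 248 + 0.14 × (67 − 248) = 222.66 → 223
B = 240 + 0.14 × (47 − 240) = 212.98 → 213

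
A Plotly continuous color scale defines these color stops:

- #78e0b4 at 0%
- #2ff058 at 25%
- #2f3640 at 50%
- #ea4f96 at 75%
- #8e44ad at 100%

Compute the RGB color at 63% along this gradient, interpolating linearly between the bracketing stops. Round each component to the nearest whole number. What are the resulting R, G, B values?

(144, 67, 109)

63% lies between the 50% and 75% stops, so the local fraction is t = (63 − 50)/(75 − 50) = 13/25 ≈ 0.52.
#2f3640 → (47, 54, 64); #ea4f96 → (234, 79, 150).
R = 47 + 0.52 × (234 − 47) = 144.24 → 144
G = 54 + 0.52 × (79 − 54) = 67 → 67
B = 64 + 0.52 × (150 − 64) = 108.72 → 109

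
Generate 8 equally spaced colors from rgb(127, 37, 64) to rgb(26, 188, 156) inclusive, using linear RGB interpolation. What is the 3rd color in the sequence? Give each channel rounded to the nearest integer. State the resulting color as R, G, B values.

With 8 swatches and endpoints inclusive, swatch 3 sits at t = (3 − 1)/(8 − 1) = 2/7 ≈ 0.2857.
R = 127 + 0.2857 × (26 − 127) = 98.144 → 98
G = 37 + 0.2857 × (188 − 37) = 80.141 → 80
B = 64 + 0.2857 × (156 − 64) = 90.284 → 90

(98, 80, 90)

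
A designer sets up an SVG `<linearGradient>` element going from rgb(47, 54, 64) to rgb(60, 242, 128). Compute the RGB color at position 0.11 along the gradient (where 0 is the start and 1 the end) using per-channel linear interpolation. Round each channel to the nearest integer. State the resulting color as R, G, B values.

R = 47 + 0.11 × (60 − 47) = 47 + 0.11 × 13 = 48.43 → 48
G = 54 + 0.11 × (242 − 54) = 54 + 0.11 × 188 = 74.68 → 75
B = 64 + 0.11 × (128 − 64) = 64 + 0.11 × 64 = 71.04 → 71
So the blended color is (48, 75, 71), about #304b47.

(48, 75, 71)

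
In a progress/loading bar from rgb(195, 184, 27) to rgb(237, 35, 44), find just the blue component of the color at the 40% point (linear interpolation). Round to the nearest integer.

B = 27 + 0.4 × (44 − 27) = 33.8 → 34

34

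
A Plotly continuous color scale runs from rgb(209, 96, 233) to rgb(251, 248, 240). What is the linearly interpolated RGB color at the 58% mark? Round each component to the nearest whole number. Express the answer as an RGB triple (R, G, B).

(233, 184, 237)

58% corresponds to t = 0.58.
R = 209 + 0.58 × (251 − 209) = 209 + 0.58 × 42 = 233.36 → 233
G = 96 + 0.58 × (248 − 96) = 96 + 0.58 × 152 = 184.16 → 184
B = 233 + 0.58 × (240 − 233) = 233 + 0.58 × 7 = 237.06 → 237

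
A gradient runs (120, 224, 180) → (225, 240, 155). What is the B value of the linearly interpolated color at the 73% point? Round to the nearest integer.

B = 180 + 0.73 × (155 − 180) = 161.75 → 162

162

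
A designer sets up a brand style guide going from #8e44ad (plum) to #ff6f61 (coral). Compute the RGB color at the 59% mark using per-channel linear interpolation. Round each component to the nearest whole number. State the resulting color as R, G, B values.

(209, 93, 128)

#8e44ad → (142, 68, 173); #ff6f61 → (255, 111, 97).
59% corresponds to t = 0.59.
R = 142 + 0.59 × (255 − 142) = 142 + 0.59 × 113 = 208.67 → 209
G = 68 + 0.59 × (111 − 68) = 68 + 0.59 × 43 = 93.37 → 93
B = 173 + 0.59 × (97 − 173) = 173 + 0.59 × -76 = 128.16 → 128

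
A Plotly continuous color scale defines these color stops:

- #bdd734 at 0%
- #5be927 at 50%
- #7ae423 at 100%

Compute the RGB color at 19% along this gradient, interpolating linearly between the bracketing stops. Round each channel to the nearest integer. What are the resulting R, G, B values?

19% lies between the 0% and 50% stops, so the local fraction is t = (19 − 0)/(50 − 0) = 19/50 ≈ 0.38.
#bdd734 → (189, 215, 52); #5be927 → (91, 233, 39).
R = 189 + 0.38 × (91 − 189) = 151.76 → 152
G = 215 + 0.38 × (233 − 215) = 221.84 → 222
B = 52 + 0.38 × (39 − 52) = 47.06 → 47

(152, 222, 47)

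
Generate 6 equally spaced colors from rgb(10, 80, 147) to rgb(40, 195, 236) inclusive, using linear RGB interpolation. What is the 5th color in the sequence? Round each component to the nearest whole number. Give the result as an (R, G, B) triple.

With 6 swatches and endpoints inclusive, swatch 5 sits at t = (5 − 1)/(6 − 1) = 4/5 ≈ 0.8.
R = 10 + 0.8 × (40 − 10) = 34 → 34
G = 80 + 0.8 × (195 − 80) = 172 → 172
B = 147 + 0.8 × (236 − 147) = 218.2 → 218

(34, 172, 218)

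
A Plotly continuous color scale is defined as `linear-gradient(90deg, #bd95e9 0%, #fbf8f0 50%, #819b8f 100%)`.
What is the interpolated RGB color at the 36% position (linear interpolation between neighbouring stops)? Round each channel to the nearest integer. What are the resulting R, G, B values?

36% lies between the 0% and 50% stops, so the local fraction is t = (36 − 0)/(50 − 0) = 36/50 ≈ 0.72.
#bd95e9 → (189, 149, 233); #fbf8f0 → (251, 248, 240).
R = 189 + 0.72 × (251 − 189) = 233.64 → 234
G = 149 + 0.72 × (248 − 149) = 220.28 → 220
B = 233 + 0.72 × (240 − 233) = 238.04 → 238

(234, 220, 238)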